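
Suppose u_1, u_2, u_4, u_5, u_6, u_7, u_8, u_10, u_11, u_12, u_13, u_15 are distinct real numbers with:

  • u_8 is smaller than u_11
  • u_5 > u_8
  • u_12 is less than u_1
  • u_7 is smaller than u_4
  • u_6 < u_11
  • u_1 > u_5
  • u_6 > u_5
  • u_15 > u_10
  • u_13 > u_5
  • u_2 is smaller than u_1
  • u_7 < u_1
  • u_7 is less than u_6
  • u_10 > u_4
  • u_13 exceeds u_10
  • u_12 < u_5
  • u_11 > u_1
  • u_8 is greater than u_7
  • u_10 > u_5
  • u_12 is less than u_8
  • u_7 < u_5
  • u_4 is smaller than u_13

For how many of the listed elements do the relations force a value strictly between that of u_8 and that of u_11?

3

The relations place u_8 below u_11. An element lies strictly between them when it is forced above u_8 and also forced below u_11.
Above u_8: {u_5, u_1, u_6, u_10, u_13, u_15}. Below u_11: {u_7, u_2, u_12, u_5, u_1, u_6}.
Intersection: {u_5, u_1, u_6} — 3.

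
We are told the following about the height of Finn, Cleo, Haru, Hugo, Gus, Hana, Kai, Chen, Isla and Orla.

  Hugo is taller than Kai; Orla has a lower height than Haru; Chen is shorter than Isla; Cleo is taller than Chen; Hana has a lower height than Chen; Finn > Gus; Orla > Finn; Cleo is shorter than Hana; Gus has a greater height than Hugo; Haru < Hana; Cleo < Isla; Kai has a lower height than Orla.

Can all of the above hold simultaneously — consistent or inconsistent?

We have Cleo < Hana stated directly, yet also Hana < Chen < Cleo by chaining the others — so Hana < Cleo. Contradiction.

inconsistent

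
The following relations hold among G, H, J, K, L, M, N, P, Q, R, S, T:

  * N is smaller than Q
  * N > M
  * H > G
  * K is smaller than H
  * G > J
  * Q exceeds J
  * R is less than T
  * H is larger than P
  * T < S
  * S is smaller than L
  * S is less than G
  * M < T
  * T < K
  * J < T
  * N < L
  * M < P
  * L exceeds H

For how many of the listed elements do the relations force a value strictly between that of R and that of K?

Chaining upward from R reaches: T, S, G, H, L.
Chaining downward from K reaches: M, J, T.
Strictly between R and K are those in both lists: T — 1 element.

1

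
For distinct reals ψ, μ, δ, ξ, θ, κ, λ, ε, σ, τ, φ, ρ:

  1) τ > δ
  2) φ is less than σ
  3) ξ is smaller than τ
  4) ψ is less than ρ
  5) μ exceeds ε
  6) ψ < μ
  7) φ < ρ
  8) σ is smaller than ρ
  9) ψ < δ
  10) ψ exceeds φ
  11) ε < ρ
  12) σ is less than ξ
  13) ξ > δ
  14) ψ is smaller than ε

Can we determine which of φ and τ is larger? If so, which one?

The relevant relations are φ < ψ; ψ < δ; δ < ξ; ξ < τ.
Together: φ < ψ < δ < ξ < τ.
So τ is larger.

τ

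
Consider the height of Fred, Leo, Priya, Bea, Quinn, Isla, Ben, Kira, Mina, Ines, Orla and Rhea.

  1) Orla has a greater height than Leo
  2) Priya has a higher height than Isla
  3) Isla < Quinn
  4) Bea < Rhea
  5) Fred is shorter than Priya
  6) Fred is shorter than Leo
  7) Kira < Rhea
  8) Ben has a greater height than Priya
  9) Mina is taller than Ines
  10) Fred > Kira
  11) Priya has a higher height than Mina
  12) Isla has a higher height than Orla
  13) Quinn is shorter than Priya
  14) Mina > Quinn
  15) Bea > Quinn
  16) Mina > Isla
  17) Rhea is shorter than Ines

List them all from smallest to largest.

Each adjacent pair is fixed by a given relation: Kira < Fred; Fred < Leo; Leo < Orla; Orla < Isla; Isla < Quinn; Quinn < Bea; Bea < Rhea; Rhea < Ines; Ines < Mina; Mina < Priya; Priya < Ben. Chaining them end to end gives the full order.

Kira < Fred < Leo < Orla < Isla < Quinn < Bea < Rhea < Ines < Mina < Priya < Ben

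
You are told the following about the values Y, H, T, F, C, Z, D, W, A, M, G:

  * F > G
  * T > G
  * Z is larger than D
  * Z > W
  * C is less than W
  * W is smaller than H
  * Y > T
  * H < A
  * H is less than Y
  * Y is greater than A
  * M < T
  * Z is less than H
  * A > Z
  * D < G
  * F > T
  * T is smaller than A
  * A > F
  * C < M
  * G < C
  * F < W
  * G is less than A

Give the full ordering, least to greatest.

D < G < C < M < T < F < W < Z < H < A < Y

Nothing is placed below D, so it is least; from there D < G; G < C; C < M; M < T; T < F; F < W; W < Z; Z < H; H < A; A < Y, each given directly.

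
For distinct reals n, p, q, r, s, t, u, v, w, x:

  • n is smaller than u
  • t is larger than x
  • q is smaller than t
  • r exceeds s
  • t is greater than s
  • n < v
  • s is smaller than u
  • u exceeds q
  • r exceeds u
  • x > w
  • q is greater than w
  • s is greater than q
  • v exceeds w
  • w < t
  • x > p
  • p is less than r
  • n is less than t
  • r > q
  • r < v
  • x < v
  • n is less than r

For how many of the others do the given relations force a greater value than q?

5

Directly above q: s, u, t, r.
One step further: v (5 so far).
Nothing else is reachable above q; 5 in all.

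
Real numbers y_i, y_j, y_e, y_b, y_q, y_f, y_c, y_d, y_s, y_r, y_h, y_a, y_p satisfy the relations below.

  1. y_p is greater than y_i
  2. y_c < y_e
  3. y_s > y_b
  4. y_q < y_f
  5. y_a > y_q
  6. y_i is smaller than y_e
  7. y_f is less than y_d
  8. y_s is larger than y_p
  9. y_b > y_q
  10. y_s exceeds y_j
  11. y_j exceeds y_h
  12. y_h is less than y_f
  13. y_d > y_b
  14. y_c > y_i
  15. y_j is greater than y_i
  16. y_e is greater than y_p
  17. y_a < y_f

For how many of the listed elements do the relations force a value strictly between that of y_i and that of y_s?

2

Chaining upward from y_i reaches: y_p, y_c, y_e, y_j.
Chaining downward from y_s reaches: y_h, y_q, y_p, y_b, y_j.
Strictly between y_i and y_s are those in both lists: y_p, y_j — 2 elements.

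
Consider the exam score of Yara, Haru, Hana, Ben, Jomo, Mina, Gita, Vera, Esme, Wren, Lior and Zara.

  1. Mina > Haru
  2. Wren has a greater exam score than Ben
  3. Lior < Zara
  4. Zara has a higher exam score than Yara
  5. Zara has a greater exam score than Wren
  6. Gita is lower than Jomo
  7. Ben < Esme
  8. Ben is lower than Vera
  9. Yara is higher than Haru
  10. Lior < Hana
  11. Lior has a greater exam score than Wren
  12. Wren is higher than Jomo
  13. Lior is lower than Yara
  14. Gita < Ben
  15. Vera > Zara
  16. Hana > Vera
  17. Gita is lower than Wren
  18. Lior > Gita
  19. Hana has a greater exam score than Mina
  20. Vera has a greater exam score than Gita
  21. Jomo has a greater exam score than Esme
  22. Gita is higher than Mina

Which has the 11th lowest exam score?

Vera

Piecing the relations together gives one ordering: Haru < Mina < Gita < Ben < Esme < Jomo < Wren < Lior < Yara < Zara < Vera < Hana.
Counting 11 from the smallest end gives Vera.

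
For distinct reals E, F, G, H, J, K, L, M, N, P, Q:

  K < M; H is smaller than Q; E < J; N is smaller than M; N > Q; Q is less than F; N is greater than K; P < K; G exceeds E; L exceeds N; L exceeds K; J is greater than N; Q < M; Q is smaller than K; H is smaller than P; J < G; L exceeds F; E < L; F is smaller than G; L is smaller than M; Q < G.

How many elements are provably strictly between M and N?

The relations place N below M. An element lies strictly between them when it is forced above N and also forced below M.
Above N: {L, J, G}. Below M: {H, E, Q, P, F, K, L}.
Intersection: {L} — 1.

1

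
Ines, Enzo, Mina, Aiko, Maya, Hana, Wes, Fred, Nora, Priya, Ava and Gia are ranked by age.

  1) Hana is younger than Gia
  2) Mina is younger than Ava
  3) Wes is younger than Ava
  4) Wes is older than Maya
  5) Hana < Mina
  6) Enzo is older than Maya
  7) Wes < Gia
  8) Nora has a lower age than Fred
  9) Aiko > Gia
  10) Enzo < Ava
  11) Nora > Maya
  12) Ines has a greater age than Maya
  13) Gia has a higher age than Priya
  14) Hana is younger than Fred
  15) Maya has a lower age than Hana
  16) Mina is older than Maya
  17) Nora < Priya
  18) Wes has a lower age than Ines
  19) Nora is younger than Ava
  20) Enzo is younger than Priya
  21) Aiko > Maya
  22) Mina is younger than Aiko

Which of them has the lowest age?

Chaining upward from Maya: directly above it, Hana, Wes, Ines, Enzo, Nora, Mina, Aiko; then Fred, Priya, Ava, Gia.
That covers every other element, and nothing is given below Maya, so Maya is the lowest age.

Maya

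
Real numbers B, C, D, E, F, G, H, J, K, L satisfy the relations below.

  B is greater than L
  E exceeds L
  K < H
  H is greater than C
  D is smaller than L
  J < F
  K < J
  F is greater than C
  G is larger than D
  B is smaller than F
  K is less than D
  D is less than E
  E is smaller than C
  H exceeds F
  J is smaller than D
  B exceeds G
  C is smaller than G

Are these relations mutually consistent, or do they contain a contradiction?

consistent

The single ordering K < J < D < L < E < C < G < B < F < H satisfies every listed relation, so no contradiction arises.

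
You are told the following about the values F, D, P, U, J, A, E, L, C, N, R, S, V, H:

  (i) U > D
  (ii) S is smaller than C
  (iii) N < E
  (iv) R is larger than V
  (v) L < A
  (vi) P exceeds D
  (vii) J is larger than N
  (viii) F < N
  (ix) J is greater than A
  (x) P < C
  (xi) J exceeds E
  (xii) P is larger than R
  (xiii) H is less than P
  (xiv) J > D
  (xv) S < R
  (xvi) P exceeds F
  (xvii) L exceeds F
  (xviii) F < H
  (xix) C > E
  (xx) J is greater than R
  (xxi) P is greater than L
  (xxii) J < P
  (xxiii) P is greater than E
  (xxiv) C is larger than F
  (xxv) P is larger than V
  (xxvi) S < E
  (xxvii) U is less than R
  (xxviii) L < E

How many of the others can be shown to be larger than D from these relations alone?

From D the given relations immediately reach U, J, P.
From those, R, C — 5 in total.
No other element is forced above D by the given relations, so the count is 5.

5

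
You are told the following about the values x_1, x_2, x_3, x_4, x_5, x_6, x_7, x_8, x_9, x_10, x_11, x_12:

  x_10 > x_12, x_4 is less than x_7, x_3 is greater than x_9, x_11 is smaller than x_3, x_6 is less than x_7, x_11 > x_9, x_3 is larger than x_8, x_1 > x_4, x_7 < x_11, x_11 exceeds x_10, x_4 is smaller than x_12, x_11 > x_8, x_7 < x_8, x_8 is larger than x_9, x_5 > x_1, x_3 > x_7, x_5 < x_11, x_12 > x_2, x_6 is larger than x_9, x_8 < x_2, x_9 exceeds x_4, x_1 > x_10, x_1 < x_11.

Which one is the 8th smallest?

Chaining the given pairs: x_4 < x_9 < x_6 < x_7 < x_8 < x_2 < x_12 < x_10 < x_1 < x_5 < x_11 < x_3.
The 8th smallest is x_10.

x_10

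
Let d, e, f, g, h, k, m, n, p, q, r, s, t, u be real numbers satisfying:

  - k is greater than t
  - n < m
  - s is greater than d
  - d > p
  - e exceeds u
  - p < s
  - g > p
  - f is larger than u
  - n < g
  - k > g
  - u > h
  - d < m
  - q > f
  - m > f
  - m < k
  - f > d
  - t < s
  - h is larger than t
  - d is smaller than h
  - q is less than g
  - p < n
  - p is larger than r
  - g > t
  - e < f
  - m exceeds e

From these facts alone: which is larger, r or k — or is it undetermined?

Chaining the given relations: r < p < d < h < u < e < f < q < g < k.
So k is larger.

k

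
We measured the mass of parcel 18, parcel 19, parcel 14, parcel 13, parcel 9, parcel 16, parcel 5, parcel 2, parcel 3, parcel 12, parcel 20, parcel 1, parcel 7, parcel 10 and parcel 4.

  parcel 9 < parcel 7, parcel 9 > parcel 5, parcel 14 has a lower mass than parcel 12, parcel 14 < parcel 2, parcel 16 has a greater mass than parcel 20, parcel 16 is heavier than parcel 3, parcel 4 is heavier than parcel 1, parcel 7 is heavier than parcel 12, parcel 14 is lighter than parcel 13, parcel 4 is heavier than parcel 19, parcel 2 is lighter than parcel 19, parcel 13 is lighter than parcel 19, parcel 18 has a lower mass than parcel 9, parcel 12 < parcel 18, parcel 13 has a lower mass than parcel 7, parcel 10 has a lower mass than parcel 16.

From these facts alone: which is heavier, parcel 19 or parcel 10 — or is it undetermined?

undetermined

Following every chain through parcel 10: above parcel 10 we get parcel 16.
parcel 19 is not reached, and no chain runs the other way from parcel 19 to parcel 10.
So the given relations leave the order of parcel 10 and parcel 19 undetermined.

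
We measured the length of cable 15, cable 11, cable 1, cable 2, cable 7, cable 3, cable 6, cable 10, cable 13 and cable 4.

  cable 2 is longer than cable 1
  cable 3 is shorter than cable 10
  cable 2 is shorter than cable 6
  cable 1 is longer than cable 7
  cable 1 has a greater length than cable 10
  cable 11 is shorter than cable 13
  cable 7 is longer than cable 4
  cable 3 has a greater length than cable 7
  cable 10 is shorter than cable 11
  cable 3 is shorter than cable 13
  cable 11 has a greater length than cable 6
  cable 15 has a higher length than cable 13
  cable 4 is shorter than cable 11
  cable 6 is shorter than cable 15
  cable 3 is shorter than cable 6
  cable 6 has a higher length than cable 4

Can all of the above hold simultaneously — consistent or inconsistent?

Every relation is compatible with cable 4 < cable 7 < cable 3 < cable 10 < cable 1 < cable 2 < cable 6 < cable 11 < cable 13 < cable 15; the set is consistent.

consistent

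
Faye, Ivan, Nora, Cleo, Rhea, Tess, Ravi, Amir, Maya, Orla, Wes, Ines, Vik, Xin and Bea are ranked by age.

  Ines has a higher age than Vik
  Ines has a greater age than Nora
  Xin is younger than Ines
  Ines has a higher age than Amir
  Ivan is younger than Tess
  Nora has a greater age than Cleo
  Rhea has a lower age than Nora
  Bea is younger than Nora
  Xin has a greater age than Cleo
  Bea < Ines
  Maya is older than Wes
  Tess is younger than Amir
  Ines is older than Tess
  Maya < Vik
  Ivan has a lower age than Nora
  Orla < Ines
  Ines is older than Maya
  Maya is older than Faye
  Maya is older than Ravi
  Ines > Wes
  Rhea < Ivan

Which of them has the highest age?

Rhea is not greatest since Rhea < Ivan; Ivan is not greatest since Ivan < Nora; Cleo is not greatest since Cleo < Xin; Faye is not greatest since Faye < Maya; Ravi is not greatest since Ravi < Maya; Wes is not greatest since Wes < Maya; Xin is not greatest since Xin < Ines; Maya is not greatest since Maya < Vik; Orla is not greatest since Orla < Ines; Bea is not greatest since Bea < Ines; Vik is not greatest since Vik < Ines; Tess is not greatest since Tess < Ines; Nora is not greatest since Nora < Ines; Amir is not greatest since Amir < Ines.
Only Ines has nothing above it, so Ines is the highest age.

Ines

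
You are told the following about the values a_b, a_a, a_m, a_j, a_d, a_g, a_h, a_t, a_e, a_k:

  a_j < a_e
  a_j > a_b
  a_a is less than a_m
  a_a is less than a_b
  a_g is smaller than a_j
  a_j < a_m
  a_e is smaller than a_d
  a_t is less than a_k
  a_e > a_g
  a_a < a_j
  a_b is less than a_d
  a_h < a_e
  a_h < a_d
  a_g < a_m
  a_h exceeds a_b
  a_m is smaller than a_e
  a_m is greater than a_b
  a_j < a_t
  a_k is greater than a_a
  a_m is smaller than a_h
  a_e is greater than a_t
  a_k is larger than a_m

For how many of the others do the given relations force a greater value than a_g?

Directly above a_g: a_j, a_m, a_e.
One step further: a_t, a_k, a_h, a_d (7 so far).
No other element is forced above a_g by the given relations, so the count is 7.

7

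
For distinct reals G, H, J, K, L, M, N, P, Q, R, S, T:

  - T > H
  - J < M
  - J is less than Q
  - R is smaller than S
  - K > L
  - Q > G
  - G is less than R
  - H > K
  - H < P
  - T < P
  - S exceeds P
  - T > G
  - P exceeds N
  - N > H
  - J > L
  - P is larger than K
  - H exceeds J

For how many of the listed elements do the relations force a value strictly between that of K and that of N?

Chaining upward from K reaches: H, T, P, S.
Chaining downward from N reaches: L, J, H.
Strictly between K and N are those in both lists: H — 1 element.

1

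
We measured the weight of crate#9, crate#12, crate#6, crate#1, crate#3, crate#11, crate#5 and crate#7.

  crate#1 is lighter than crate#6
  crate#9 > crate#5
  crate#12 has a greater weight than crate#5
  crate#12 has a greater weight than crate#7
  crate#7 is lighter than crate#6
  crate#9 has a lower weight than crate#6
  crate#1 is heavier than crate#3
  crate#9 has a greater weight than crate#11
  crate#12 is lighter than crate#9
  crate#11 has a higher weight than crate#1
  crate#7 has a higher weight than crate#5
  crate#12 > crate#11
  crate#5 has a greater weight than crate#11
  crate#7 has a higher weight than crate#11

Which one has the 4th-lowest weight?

Piecing the relations together gives one ordering: crate#3 < crate#1 < crate#11 < crate#5 < crate#7 < crate#12 < crate#9 < crate#6.
Counting 4 from the smallest end gives crate#5.

crate#5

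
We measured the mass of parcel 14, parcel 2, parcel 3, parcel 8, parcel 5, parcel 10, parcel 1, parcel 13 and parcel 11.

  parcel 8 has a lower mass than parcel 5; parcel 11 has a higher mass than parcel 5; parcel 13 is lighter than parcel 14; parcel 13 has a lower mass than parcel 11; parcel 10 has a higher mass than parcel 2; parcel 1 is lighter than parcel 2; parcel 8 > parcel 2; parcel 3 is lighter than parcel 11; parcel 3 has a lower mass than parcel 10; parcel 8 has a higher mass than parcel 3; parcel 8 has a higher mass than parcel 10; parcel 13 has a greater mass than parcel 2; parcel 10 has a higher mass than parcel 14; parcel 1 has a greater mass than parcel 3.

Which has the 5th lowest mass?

The consecutive relations fix a unique order: parcel 3 < parcel 1 < parcel 2 < parcel 13 < parcel 14 < parcel 10 < parcel 8 < parcel 5 < parcel 11.
The 5th smallest is parcel 14.

parcel 14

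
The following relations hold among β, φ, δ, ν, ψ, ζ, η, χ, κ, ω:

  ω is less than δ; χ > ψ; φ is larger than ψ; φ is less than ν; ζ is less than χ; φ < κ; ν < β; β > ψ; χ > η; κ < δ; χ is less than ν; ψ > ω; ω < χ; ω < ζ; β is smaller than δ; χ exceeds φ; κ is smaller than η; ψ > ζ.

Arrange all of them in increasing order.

Each adjacent pair is fixed by a given relation: ω < ζ; ζ < ψ; ψ < φ; φ < κ; κ < η; η < χ; χ < ν; ν < β; β < δ. Chaining them end to end gives the full order.

ω < ζ < ψ < φ < κ < η < χ < ν < β < δ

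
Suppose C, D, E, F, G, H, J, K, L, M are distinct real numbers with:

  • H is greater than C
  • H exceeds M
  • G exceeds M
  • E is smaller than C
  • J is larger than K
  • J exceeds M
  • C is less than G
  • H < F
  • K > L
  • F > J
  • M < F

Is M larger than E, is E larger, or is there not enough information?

Following every chain through E: above E we get C, G, H, F.
M is not reached, and no chain runs the other way from M to E.
So the given relations leave the order of E and M undetermined.

undetermined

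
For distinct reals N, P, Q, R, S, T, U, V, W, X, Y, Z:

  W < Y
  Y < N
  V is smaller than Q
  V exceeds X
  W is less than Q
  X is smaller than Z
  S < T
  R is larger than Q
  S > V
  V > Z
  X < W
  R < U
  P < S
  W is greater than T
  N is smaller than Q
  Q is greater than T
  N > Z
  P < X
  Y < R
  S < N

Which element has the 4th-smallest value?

V

Piecing the relations together gives one ordering: P < X < Z < V < S < T < W < Y < N < Q < R < U.
Counting 4 from the smallest end gives V.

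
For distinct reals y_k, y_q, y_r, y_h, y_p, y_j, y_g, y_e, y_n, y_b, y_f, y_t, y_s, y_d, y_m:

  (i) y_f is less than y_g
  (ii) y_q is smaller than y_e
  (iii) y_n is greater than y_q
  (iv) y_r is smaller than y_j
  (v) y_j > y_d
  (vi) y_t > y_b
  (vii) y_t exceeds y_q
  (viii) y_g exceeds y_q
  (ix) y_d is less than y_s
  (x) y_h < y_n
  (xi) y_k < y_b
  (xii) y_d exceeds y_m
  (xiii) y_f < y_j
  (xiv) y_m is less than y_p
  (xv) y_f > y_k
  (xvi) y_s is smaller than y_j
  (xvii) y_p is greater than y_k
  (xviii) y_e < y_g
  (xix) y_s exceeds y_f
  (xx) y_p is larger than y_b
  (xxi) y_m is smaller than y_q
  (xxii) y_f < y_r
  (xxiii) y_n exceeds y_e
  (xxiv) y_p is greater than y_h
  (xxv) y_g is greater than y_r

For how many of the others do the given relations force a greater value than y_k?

8

The elements the relations force above y_k are y_f, y_r, y_b, y_s, y_j, y_g, y_t, y_p — no chain reaches any other.
That is 8.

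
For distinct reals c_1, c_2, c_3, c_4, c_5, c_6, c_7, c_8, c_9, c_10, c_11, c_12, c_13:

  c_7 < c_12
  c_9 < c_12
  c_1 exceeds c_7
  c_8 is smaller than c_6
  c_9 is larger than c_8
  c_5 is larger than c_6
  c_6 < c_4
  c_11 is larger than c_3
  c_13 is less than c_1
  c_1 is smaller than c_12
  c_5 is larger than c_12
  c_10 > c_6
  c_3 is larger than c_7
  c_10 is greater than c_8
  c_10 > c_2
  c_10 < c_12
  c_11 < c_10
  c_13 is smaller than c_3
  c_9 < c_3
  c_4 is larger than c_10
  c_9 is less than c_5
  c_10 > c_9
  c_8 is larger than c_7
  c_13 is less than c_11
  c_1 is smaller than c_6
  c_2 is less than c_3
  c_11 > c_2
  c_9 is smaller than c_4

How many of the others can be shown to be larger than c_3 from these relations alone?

5

From c_3 the given relations immediately reach c_11.
From those, c_10 — 2 in total.
From those, c_4, c_12 — 4 in total.
From those, c_5 — 5 in total.
Nothing else is reachable above c_3; 5 in all.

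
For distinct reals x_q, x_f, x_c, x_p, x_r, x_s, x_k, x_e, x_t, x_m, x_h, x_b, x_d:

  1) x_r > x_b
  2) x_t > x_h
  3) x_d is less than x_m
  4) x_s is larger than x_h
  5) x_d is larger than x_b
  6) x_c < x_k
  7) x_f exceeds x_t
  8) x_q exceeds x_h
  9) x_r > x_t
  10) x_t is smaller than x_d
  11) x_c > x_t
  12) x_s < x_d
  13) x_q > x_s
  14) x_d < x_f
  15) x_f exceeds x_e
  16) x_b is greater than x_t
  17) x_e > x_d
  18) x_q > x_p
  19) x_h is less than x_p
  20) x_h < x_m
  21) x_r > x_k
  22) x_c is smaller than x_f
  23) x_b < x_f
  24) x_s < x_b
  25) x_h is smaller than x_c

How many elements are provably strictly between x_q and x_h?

Chaining upward from x_h reaches: x_s, x_t, x_c, x_b, x_p, x_k, x_d, x_e, x_f, x_m, x_r.
Chaining downward from x_q reaches: x_s, x_p.
Strictly between x_h and x_q are those in both lists: x_s, x_p — 2 elements.

2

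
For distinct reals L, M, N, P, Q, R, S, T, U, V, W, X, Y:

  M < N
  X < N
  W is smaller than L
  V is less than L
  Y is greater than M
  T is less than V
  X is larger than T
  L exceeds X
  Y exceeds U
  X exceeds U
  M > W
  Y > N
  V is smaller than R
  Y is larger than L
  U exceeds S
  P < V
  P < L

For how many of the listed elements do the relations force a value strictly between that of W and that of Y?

3

The relations place W below Y. An element lies strictly between them when it is forced above W and also forced below Y.
Above W: {L, M, N}. Below Y: {S, T, U, P, V, X, L, M, N}.
Intersection: {L, M, N} — 3.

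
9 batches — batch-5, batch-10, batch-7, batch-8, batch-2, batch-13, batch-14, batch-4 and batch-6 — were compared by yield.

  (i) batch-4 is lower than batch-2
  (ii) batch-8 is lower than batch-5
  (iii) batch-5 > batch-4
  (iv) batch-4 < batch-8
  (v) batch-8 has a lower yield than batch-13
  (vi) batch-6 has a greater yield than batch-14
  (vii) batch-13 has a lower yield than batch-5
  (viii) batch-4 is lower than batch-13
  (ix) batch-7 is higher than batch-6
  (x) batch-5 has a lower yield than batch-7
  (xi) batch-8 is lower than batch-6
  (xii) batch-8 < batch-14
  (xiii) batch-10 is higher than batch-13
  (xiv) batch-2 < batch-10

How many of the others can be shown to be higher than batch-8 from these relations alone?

6

From batch-8 the given relations immediately reach batch-14, batch-13, batch-5, batch-6.
From those, batch-7, batch-10 — 6 in total.
Nothing else is reachable above batch-8; 6 in all.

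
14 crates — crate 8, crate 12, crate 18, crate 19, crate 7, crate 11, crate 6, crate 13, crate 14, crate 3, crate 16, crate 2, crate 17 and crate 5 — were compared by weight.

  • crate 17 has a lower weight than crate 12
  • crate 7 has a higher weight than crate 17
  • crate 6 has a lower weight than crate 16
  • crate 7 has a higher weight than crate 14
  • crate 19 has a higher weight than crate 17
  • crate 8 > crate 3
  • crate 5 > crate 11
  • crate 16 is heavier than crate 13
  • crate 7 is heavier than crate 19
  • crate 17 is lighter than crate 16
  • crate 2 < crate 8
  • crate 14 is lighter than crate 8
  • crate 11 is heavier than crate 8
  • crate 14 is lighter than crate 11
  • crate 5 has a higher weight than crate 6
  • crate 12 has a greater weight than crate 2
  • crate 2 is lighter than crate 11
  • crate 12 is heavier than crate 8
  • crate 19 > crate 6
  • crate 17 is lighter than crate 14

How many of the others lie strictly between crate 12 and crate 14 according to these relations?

1

The relations place crate 14 below crate 12. An element lies strictly between them when it is forced above crate 14 and also forced below crate 12.
Above crate 14: {crate 8, crate 11, crate 5, crate 7}. Below crate 12: {crate 17, crate 3, crate 2, crate 8}.
Intersection: {crate 8} — 1.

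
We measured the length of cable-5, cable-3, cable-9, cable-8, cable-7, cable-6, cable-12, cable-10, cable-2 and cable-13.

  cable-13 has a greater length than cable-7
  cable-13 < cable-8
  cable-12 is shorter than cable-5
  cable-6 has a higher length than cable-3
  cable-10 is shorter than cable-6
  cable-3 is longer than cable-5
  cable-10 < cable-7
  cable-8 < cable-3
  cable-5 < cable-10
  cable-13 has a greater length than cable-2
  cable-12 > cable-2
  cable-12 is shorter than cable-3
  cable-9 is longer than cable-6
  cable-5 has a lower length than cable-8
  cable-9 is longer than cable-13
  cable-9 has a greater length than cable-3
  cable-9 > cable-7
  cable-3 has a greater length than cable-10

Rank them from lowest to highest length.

The consecutive links are each given: cable-2 < cable-12; cable-12 < cable-5; cable-5 < cable-10; cable-10 < cable-7; cable-7 < cable-13; cable-13 < cable-8; cable-8 < cable-3; cable-3 < cable-6; cable-6 < cable-9.

cable-2 < cable-12 < cable-5 < cable-10 < cable-7 < cable-13 < cable-8 < cable-3 < cable-6 < cable-9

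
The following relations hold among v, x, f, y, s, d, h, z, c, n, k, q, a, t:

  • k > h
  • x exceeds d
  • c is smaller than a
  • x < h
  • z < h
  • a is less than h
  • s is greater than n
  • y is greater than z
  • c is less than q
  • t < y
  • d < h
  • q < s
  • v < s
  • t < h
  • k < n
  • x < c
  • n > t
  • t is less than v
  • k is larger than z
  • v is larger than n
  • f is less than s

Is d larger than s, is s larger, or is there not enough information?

d < x and x < c give d < c.
With c < a: d < x < c < a.
With a < h: d < x < c < a < h.
Then h < k extends the chain to k.
With k < n: d < x < c < a < h < k < n.
Then n < v extends the chain to v.
Then v < s extends the chain to s.
So s is larger.

s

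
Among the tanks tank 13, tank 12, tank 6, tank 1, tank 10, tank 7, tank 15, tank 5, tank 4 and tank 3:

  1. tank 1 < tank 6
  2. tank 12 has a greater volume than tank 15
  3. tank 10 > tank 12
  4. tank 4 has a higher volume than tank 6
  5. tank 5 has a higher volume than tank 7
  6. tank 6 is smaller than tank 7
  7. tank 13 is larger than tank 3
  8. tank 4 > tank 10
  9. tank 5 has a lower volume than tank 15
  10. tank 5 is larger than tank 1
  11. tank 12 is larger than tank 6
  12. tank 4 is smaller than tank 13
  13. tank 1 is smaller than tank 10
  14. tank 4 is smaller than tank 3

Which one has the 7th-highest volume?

The consecutive relations fix a unique order: tank 1 < tank 6 < tank 7 < tank 5 < tank 15 < tank 12 < tank 10 < tank 4 < tank 3 < tank 13.
The 7th largest is tank 5.

tank 5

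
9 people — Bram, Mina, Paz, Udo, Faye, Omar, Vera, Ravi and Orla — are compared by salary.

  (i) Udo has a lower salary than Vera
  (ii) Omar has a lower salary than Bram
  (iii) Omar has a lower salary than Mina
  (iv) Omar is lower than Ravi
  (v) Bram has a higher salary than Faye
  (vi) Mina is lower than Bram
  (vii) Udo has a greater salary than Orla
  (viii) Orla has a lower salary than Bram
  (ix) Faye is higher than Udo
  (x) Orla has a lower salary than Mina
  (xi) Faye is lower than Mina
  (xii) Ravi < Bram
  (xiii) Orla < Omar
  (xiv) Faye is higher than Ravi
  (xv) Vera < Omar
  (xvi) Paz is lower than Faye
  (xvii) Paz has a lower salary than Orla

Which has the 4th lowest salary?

Vera

The consecutive relations fix a unique order: Paz < Orla < Udo < Vera < Omar < Ravi < Faye < Mina < Bram.
Counting 4 from the smallest end gives Vera.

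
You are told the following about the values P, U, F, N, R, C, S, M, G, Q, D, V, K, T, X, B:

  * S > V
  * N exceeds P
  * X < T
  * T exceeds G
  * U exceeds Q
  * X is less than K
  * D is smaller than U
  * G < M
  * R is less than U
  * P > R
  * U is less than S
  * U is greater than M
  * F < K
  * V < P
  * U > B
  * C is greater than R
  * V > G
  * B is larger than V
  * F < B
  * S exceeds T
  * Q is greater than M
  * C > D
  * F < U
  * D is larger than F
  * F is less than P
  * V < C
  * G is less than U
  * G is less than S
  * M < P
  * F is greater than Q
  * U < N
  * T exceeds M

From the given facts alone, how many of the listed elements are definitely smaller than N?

10

Directly below N: P, U.
One step further: G, M, Q, R, F, D, V, B (10 so far).
No other element is forced below N by the given relations, so the count is 10.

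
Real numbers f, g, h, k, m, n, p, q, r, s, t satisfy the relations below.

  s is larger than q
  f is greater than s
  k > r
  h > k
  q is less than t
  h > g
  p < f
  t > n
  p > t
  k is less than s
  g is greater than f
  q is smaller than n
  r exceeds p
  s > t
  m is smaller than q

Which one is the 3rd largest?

Chaining the given pairs: m < q < n < t < p < r < k < s < f < g < h.
The 3rd largest is f.

f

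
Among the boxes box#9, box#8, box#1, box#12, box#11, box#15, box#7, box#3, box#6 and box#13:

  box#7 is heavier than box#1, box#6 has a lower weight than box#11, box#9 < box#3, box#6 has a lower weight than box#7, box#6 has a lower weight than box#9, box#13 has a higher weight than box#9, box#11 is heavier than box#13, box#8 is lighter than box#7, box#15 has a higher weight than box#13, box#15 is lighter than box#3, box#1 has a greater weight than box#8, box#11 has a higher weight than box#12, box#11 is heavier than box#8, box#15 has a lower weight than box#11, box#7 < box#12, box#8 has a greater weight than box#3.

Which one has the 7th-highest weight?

box#15

Piecing the relations together gives one ordering: box#6 < box#9 < box#13 < box#15 < box#3 < box#8 < box#1 < box#7 < box#12 < box#11.
Counting 7 from the largest end gives box#15.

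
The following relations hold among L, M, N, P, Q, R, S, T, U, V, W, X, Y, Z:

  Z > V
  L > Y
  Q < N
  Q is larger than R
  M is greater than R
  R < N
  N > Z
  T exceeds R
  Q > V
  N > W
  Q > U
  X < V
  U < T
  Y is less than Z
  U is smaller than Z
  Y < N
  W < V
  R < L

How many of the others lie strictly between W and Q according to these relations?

Chaining upward from W reaches: V, Z, N.
Chaining downward from Q reaches: X, U, R, V.
Strictly between W and Q are those in both lists: V — 1 element.

1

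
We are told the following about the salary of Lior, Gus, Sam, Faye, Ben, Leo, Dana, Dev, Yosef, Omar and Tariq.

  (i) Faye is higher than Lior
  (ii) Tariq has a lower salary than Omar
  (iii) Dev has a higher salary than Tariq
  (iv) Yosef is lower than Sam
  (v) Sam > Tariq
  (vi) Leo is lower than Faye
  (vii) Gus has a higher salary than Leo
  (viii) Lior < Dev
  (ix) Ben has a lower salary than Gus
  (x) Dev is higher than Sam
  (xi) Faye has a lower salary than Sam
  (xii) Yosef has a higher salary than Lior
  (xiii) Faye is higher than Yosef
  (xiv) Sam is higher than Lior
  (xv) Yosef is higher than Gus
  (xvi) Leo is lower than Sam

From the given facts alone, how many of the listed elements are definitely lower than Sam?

7

The elements the relations force below Sam are Leo, Lior, Tariq, Ben, Gus, Yosef, Faye — no chain reaches any other.
That is 7.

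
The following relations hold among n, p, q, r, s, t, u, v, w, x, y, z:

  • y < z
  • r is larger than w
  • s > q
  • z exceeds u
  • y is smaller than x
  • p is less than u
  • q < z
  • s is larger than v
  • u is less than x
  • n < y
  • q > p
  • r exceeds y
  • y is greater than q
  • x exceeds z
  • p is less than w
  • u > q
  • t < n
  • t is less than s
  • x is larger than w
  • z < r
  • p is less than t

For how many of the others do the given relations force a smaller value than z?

6

Directly below z: q, y, u.
One step further: p, n (5 so far).
One step further: t (6 so far).
Nothing else is reachable below z; 6 in all.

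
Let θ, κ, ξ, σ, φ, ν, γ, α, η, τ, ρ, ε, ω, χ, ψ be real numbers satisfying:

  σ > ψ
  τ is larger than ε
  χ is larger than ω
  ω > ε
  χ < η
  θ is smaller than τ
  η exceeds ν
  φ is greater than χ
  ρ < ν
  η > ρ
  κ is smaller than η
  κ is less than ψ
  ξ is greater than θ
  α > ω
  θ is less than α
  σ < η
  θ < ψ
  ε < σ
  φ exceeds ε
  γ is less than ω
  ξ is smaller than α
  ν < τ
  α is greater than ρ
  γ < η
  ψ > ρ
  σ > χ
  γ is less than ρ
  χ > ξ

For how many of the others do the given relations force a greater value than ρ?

6

The elements the relations force above ρ are ψ, ν, τ, σ, α, η — no chain reaches any other.
That is 6.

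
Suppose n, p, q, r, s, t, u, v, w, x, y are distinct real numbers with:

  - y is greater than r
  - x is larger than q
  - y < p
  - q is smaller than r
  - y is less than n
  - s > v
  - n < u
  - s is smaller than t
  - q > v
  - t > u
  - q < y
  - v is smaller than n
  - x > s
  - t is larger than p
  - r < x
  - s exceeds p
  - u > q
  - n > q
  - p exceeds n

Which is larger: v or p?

p

v < q and q < r give v < r.
With r < y: v < q < r < y.
With y < n: v < q < r < y < n.
Then n < p extends the chain to p.
So v < p; p is the larger of the two.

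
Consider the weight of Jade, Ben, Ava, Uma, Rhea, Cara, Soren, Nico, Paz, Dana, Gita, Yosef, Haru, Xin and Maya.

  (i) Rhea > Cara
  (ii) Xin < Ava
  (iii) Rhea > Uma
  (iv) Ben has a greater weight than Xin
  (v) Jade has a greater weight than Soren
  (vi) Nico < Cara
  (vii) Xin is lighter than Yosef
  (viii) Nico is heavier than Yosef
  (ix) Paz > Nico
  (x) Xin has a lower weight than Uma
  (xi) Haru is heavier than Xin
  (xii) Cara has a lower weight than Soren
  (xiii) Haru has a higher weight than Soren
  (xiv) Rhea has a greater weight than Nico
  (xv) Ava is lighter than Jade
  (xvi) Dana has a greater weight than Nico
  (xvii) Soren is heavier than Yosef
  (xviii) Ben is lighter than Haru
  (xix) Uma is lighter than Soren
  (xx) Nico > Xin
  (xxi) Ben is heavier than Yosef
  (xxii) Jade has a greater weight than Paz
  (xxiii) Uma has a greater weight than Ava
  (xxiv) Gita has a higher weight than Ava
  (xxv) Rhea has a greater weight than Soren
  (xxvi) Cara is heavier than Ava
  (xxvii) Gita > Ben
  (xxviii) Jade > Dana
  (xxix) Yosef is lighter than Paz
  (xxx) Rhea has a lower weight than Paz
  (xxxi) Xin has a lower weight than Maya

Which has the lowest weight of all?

Yosef is not least since Xin < Yosef; Maya is not least since Xin < Maya; Ava is not least since Xin < Ava; Nico is not least since Xin < Nico; Uma is not least since Xin < Uma; Ben is not least since Yosef < Ben; Gita is not least since Ava < Gita; Cara is not least since Nico < Cara; Soren is not least since Cara < Soren; Rhea is not least since Uma < Rhea; Paz is not least since Nico < Paz; Haru is not least since Ben < Haru; Dana is not least since Nico < Dana; Jade is not least since Soren < Jade.
Only Xin has nothing below it, so Xin is the lowest weight.

Xin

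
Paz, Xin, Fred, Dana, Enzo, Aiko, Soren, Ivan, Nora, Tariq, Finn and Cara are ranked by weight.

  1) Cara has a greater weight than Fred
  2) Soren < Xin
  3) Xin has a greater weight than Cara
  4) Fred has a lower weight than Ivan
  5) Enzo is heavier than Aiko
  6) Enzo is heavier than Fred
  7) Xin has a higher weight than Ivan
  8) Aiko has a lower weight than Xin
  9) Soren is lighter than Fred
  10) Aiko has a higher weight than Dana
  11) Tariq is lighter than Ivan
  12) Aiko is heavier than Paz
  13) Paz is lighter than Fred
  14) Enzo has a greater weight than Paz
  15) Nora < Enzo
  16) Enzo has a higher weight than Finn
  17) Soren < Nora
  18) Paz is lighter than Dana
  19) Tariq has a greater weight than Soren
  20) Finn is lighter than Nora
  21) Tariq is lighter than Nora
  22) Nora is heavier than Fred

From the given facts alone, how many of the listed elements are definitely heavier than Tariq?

4

The elements the relations force above Tariq are Nora, Ivan, Xin, Enzo — no chain reaches any other.
That is 4.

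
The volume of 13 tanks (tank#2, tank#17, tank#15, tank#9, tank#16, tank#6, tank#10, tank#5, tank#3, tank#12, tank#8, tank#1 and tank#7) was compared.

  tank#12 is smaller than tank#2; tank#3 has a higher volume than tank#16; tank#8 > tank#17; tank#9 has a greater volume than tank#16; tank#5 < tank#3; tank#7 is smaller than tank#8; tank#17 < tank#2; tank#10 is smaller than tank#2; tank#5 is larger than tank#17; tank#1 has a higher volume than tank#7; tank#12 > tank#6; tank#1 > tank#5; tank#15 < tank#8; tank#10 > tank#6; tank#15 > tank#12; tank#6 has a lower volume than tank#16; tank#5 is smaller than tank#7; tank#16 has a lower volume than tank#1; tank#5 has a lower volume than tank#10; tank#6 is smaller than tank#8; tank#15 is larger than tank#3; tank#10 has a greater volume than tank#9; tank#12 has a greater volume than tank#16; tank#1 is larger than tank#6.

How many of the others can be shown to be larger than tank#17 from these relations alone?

The elements the relations force above tank#17 are tank#5, tank#3, tank#15, tank#7, tank#10, tank#2, tank#8, tank#1 — no chain reaches any other.
That is 8.

8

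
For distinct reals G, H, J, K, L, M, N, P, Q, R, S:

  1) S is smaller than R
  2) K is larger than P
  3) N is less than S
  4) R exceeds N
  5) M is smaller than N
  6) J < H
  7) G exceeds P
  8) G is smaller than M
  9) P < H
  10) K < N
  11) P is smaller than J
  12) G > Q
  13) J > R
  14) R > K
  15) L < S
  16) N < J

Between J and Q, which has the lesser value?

Q

Link the given pairs in sequence: Q < G; G < M; M < N; N < S; S < R; R < J.
Chaining these gives Q < G < M < N < S < R < J.
So Q < J; Q is the smaller of the two.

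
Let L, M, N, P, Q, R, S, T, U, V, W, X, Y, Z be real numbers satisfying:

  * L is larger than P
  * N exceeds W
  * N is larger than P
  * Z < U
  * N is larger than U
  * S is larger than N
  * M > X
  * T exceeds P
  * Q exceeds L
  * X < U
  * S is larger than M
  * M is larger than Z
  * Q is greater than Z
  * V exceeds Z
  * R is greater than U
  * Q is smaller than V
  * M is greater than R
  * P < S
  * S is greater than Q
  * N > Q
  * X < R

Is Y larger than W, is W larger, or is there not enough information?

Following every chain through Y: nothing is chained to Y.
W is not reached, and no chain runs the other way from W to Y.
So the given relations leave the order of Y and W undetermined.

undetermined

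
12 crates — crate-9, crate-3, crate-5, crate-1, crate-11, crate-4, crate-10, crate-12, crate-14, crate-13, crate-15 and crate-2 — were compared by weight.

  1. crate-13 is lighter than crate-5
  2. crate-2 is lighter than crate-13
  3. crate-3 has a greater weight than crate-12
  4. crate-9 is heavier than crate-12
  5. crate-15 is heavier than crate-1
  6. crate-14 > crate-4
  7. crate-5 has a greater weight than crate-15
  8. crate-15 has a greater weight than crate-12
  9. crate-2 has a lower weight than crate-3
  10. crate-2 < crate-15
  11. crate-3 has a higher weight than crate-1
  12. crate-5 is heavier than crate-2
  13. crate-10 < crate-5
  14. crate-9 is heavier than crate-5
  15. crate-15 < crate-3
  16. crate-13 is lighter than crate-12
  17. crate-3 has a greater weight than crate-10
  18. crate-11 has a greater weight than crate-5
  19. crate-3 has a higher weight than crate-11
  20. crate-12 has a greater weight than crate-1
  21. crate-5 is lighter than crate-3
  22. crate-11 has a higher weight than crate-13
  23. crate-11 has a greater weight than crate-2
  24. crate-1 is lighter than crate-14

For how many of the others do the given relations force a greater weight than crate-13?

Directly above crate-13: crate-12, crate-5, crate-11.
One step further: crate-15, crate-9, crate-3 (6 so far).
No other element is forced above crate-13 by the given relations, so the count is 6.

6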